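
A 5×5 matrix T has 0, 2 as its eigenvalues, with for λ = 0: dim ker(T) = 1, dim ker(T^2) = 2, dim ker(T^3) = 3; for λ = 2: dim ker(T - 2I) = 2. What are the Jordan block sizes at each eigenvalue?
Jordan blocks: (0, 3), (2, 1), (2, 1)

λ = 0: successive nullity increments [1, 1, 1] count blocks of size ≥ k; block sizes are [3].
λ = 2: successive nullity increments [2] count blocks of size ≥ k; block sizes are [1, 1].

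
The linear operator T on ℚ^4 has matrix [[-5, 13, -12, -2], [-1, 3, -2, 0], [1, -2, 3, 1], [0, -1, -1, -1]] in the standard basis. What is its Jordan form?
The characteristic polynomial is det(xI - A) = x^4, so the eigenvalues are 0 (algebraic multiplicity 4).

For λ = 0: rank(A) = 2, rank(A^2) = 0. The eigenspace has dimension 4 - 2 = 2, so there are 2 Jordan blocks; the rank sequence gives block sizes [2, 2].

Assembling the blocks gives the Jordan form J above.

J = [[0, 1, 0, 0], [0, 0, 0, 0], [0, 0, 0, 1], [0, 0, 0, 0]]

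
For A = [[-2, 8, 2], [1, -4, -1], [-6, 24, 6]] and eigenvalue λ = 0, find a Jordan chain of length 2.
v_1 = [[-3, 1, -6]]^T, v_2 = [[2, -1, 6]]^T

We seek v_1 ∈ ker(A^2) \ ker(A), then set v_{i+1} = A v_i.

One such chain is v_1 = [[-3, 1, -6]]^T, v_2 = [[2, -1, 6]]^T. Check: A v_2 = [[0, 0, 0]]^T = 0.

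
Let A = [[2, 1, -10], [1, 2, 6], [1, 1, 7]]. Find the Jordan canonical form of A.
The characteristic polynomial is det(xI - A) = (x - 5)^2(x - 1), so the eigenvalues are 1 (algebraic multiplicity 1), 5 (algebraic multiplicity 2).

For λ = 1: algebraic multiplicity 1 gives one 1×1 block.

For λ = 5: rank(A - 5I) = 2, rank((A - 5I)^2) = 1. The eigenspace has dimension 3 - 2 = 1, so there is 1 Jordan block; the rank sequence gives block sizes [2].

Assembling the blocks gives the Jordan form J above.

J = [[1, 0, 0], [0, 5, 1], [0, 0, 5]]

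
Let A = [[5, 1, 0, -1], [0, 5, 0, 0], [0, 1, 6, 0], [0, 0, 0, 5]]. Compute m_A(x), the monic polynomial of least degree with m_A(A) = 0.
The characteristic polynomial factors as (x - 6)(x - 5)^3. The minimal polynomial is ∏(x - λ)^{k_λ} where k_λ is the size of the largest Jordan block at λ.

For λ = 5: rank(A - 5I) = 2, and the largest Jordan block has size 2 (the smallest k with rank((A - 5I)^k) = rank((A - 5I)^(k+1))).
For λ = 6: rank(A - 6I) = 3, and the largest Jordan block has size 1 (the smallest k with rank((A - 6I)^k) = rank((A - 6I)^(k+1))).

So m_A(x) = (x - 6)(x - 5)^2.

m_A(x) = (x - 6)(x - 5)^2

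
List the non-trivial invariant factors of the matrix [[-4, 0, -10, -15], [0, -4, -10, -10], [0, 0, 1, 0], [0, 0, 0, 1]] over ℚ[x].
The Jordan structure of A has elementary divisors (x + 4), (x + 4), (x - 1), (x - 1). Arranging the block sizes at each eigenvalue in decreasing order and taking row products gives the invariant factors.

Invariant factors (smallest first, each dividing the next): (x - 1)(x + 4), (x - 1)(x + 4).

Check: the last factor (x - 1)(x + 4) is the minimal polynomial, and the product (x - 1)^2(x + 4)^2 is the characteristic polynomial.

(x - 1)(x + 4), (x - 1)(x + 4)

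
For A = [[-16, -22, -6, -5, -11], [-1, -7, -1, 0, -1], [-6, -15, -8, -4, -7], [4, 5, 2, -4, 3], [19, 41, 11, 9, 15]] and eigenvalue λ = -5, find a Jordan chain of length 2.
v_1 = [[1, 1, 0, -2, -2]]^T, v_2 = [[-1, -1, 1, 1, 2]]^T

We seek v_1 ∈ ker((A + 5I)^2) \ ker(A + 5I), then set v_{i+1} = (A + 5I) v_i.

One such chain is v_1 = [[1, 1, 0, -2, -2]]^T, v_2 = [[-1, -1, 1, 1, 2]]^T. Check: (A + 5I) v_2 = [[0, 0, 0, 0, 0]]^T = 0.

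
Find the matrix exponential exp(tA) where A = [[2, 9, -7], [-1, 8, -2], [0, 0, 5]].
e^{tA} = [[(1 - 3*t)*e^{5*t}, 9*t*e^{5*t}, t*(3*t - 14)*e^{5*t}/2], [-t*e^{5*t}, (3*t + 1)*e^{5*t}, t*(t - 4)*e^{5*t}/2], [0, 0, e^{5*t}]]

A has Jordan form J = [[5, 1, 0], [0, 5, 1], [0, 0, 5]] with A = PJP^{-1}, so e^{tA} = P e^{tJ} P^{-1}.

For a Jordan block J_k(λ), e^{tJ_k(λ)} = e^{λt} · (I + tN + t^2 N^2/2! + ... + t^{k-1} N^{k-1}/(k-1)!) where N is the nilpotent superdiagonal part.

Assembling the blocks and conjugating back gives the entries of e^{tA} as shown above.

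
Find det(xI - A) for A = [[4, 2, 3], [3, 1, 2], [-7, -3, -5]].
χ_A(x) = x^3

xI - A = [[x - 4, -2, -3], [-3, x - 1, -2], [7, 3, x + 5]].

Expanding det(xI - A) along the first row:
det(xI - A) = + (x - 4)·det([[x - 1, -2], [3, x + 5]]) - (-2)·det([[-3, -2], [7, x + 5]]) + (-3)·det([[-3, x - 1], [7, 3]]).

Evaluating gives χ_A(x) = x^3.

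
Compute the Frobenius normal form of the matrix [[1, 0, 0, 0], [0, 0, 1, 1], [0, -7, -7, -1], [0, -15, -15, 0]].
R = [[1, 0, 0, 0], [0, 0, 0, 15], [0, 1, 0, -7], [0, 0, 1, -7]]

The invariant factors of A (the non-unit diagonal entries of the Smith normal form of xI - A over ℚ[x]) are x - 1, (x - 1)(x + 3)(x + 5), each dividing the next. The characteristic polynomial is their product, (x - 1)^2(x + 3)(x + 5).

The rational canonical form is the block-diagonal matrix of companion matrices C(f_i):
R = [[1, 0, 0, 0], [0, 0, 0, 15], [0, 1, 0, -7], [0, 0, 1, -7]].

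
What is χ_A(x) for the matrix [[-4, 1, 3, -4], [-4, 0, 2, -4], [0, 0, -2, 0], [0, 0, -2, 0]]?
χ_A(x) = x(x + 2)^3

xI - A = [[x + 4, -1, -3, 4], [4, x, -2, 4], [0, 0, x + 2, 0], [0, 0, 2, x]].

Expanding det(xI - A) along the first row:
det(xI - A) = + (x + 4)·det([[x, -2, 4], [0, x + 2, 0], [0, 2, x]]) - (-1)·det([[4, -2, 4], [0, x + 2, 0], [0, 2, x]]) + (-3)·det([[4, x, 4], [0, 0, 0], [0, 0, x]]) - (4)·det([[4, x, -2], [0, 0, x + 2], [0, 0, 2]]).

Evaluating gives χ_A(x) = x^4 + 6x^3 + 12x^2 + 8x = x(x + 2)^3.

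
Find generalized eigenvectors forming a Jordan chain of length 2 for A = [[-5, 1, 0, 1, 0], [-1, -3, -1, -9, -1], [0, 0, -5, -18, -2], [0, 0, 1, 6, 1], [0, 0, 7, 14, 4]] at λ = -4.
v_1 = [[0, 1, 0, 0, 0]]^T, v_2 = [[1, 1, 0, 0, 0]]^T

We seek v_1 ∈ ker((A + 4I)^2) \ ker(A + 4I), then set v_{i+1} = (A + 4I) v_i.

One such chain is v_1 = [[0, 1, 0, 0, 0]]^T, v_2 = [[1, 1, 0, 0, 0]]^T. Check: (A + 4I) v_2 = [[0, 0, 0, 0, 0]]^T = 0.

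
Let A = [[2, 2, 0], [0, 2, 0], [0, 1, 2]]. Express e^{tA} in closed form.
A has Jordan form J = [[2, 1, 0], [0, 2, 0], [0, 0, 2]] with A = PJP^{-1}, so e^{tA} = P e^{tJ} P^{-1}.

For a Jordan block J_k(λ), e^{tJ_k(λ)} = e^{λt} · (I + tN + t^2 N^2/2! + ... + t^{k-1} N^{k-1}/(k-1)!) where N is the nilpotent superdiagonal part.

Assembling the blocks and conjugating back gives the entries of e^{tA} as shown above.

e^{tA} = [[e^{2*t}, 2*t*e^{2*t}, 0], [0, e^{2*t}, 0], [0, t*e^{2*t}, e^{2*t}]]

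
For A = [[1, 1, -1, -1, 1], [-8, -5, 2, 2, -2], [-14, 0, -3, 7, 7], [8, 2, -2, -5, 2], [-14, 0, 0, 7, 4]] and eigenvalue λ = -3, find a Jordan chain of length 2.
v_1 = [[-2, 4, -1, -4, 0]]^T, v_2 = [[1, -2, 0, 2, 0]]^T

We seek v_1 ∈ ker((A + 3I)^2) \ ker(A + 3I), then set v_{i+1} = (A + 3I) v_i.

One such chain is v_1 = [[-2, 4, -1, -4, 0]]^T, v_2 = [[1, -2, 0, 2, 0]]^T. Check: (A + 3I) v_2 = [[0, 0, 0, 0, 0]]^T = 0.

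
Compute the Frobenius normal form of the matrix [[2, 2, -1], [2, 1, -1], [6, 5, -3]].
The invariant factors of A (the non-unit diagonal entries of the Smith normal form of xI - A over ℚ[x]) are x^3, each dividing the next. The characteristic polynomial is their product, x^3.

The rational canonical form is the block-diagonal matrix of companion matrices C(f_i):
R = [[0, 0, 0], [1, 0, 0], [0, 1, 0]].

R = [[0, 0, 0], [1, 0, 0], [0, 1, 0]]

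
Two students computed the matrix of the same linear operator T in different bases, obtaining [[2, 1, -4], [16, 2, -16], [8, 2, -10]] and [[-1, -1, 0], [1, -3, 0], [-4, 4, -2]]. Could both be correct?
Yes.

Two matrices over a field are similar if and only if they have the same invariant factors.

Both A and B have characteristic polynomial (x + 2)^3 and minimal polynomial (x + 2)^2. Computing further, both have invariant factors x + 2, (x + 2)^2. Hence A and B are similar.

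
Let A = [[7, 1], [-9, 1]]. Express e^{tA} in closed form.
A has Jordan form J = [[4, 1], [0, 4]] with A = PJP^{-1}, so e^{tA} = P e^{tJ} P^{-1}.

For a Jordan block J_k(λ), e^{tJ_k(λ)} = e^{λt} · (I + tN + t^2 N^2/2! + ... + t^{k-1} N^{k-1}/(k-1)!) where N is the nilpotent superdiagonal part.

Assembling the blocks and conjugating back gives the entries of e^{tA} as shown above.

e^{tA} = [[(3*t + 1)*e^{4*t}, t*e^{4*t}], [-9*t*e^{4*t}, (1 - 3*t)*e^{4*t}]]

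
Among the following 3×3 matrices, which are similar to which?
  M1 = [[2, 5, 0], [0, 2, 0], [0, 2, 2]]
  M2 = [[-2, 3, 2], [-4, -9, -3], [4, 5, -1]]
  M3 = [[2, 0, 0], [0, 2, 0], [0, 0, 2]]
Characteristic polynomials: χ_{M1} = (x - 2)^3, χ_{M2} = (x + 4)^3, χ_{M3} = (x - 2)^3.

{M1}: invariant factors x - 2, (x - 2)^2.

{M2}: invariant factors (x + 4)^3.

{M3}: invariant factors x - 2, x - 2, x - 2.

Matrices are similar if and only if their invariant-factor lists agree; the partition into similarity classes is {M1}, {M2}, {M3}.

3 classes: {M1}, {M2}, {M3}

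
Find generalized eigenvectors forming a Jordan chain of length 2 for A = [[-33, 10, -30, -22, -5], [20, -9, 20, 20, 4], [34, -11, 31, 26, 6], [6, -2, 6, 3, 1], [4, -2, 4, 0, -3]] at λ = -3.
We seek v_1 ∈ ker((A + 3I)^2) \ ker(A + 3I), then set v_{i+1} = (A + 3I) v_i.

One such chain is v_1 = [[0, 1, 0, 0, 2]]^T, v_2 = [[0, 2, 1, 0, -2]]^T. Check: (A + 3I) v_2 = [[0, 0, 0, 0, 0]]^T = 0.

v_1 = [[0, 1, 0, 0, 2]]^T, v_2 = [[0, 2, 1, 0, -2]]^T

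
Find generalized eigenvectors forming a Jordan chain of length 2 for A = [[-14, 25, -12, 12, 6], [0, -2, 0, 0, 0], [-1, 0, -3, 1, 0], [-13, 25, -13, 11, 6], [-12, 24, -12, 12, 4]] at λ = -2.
We seek v_1 ∈ ker((A + 2I)^2) \ ker(A + 2I), then set v_{i+1} = (A + 2I) v_i.

One such chain is v_1 = [[3, 1, 2, 3, 0]]^T, v_2 = [[1, 0, -2, -1, 0]]^T. Check: (A + 2I) v_2 = [[0, 0, 0, 0, 0]]^T = 0.

v_1 = [[3, 1, 2, 3, 0]]^T, v_2 = [[1, 0, -2, -1, 0]]^T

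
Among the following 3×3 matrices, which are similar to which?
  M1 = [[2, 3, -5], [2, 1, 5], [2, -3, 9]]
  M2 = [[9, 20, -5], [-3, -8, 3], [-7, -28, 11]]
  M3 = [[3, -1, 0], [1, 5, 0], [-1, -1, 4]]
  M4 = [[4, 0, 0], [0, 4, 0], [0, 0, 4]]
2 classes: {M1, M2, M3}, {M4}

Characteristic polynomials: χ_{M1} = (x - 4)^3, χ_{M2} = (x - 4)^3, χ_{M3} = (x - 4)^3, χ_{M4} = (x - 4)^3.

{M1, M2, M3}: invariant factors x - 4, (x - 4)^2.

{M4}: invariant factors x - 4, x - 4, x - 4.

Matrices are similar if and only if their invariant-factor lists agree; the partition into similarity classes is {M1, M2, M3}, {M4}.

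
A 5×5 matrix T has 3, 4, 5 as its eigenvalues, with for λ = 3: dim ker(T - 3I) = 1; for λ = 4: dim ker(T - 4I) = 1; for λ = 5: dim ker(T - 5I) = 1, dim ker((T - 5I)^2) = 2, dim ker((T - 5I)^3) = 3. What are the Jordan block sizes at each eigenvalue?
λ = 3: successive nullity increments [1] count blocks of size ≥ k; block sizes are [1].
λ = 4: successive nullity increments [1] count blocks of size ≥ k; block sizes are [1].
λ = 5: successive nullity increments [1, 1, 1] count blocks of size ≥ k; block sizes are [3].

Jordan blocks: (3, 1), (4, 1), (5, 3)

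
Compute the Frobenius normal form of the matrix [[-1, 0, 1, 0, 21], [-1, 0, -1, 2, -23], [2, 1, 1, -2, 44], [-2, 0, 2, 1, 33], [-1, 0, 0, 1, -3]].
R = [[0, 0, 0, 0, 4], [1, 0, 0, 0, 23], [0, 1, 0, 0, 38], [0, 0, 1, 0, 13], [0, 0, 0, 1, -2]]

The invariant factors of A (the non-unit diagonal entries of the Smith normal form of xI - A over ℚ[x]) are (x - 4)(x^2 + 3x + 1)^2, each dividing the next. The characteristic polynomial is their product, (x - 4)(x^2 + 3x + 1)^2.

The rational canonical form is the block-diagonal matrix of companion matrices C(f_i):
R = [[0, 0, 0, 0, 4], [1, 0, 0, 0, 23], [0, 1, 0, 0, 38], [0, 0, 1, 0, 13], [0, 0, 0, 1, -2]].

Note the characteristic polynomial does not split into linear factors over ℚ, so A has no Jordan form over ℚ; the rational canonical form exists over any field.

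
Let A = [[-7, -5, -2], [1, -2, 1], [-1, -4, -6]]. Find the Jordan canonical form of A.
The characteristic polynomial is det(xI - A) = (x + 5)^3, so the eigenvalues are -5 (algebraic multiplicity 3).

For λ = -5: rank(A + 5I) = 2, rank((A + 5I)^2) = 1, rank((A + 5I)^3) = 0. The eigenspace has dimension 3 - 2 = 1, so there is 1 Jordan block; the rank sequence gives block sizes [3].

Assembling the blocks gives the Jordan form J above.

J = [[-5, 1, 0], [0, -5, 1], [0, 0, -5]]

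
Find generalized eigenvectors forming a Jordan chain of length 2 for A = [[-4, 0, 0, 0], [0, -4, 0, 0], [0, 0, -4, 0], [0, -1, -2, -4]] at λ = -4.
v_1 = [[3, -3, 1, -3]]^T, v_2 = [[0, 0, 0, 1]]^T

We seek v_1 ∈ ker((A + 4I)^2) \ ker(A + 4I), then set v_{i+1} = (A + 4I) v_i.

One such chain is v_1 = [[3, -3, 1, -3]]^T, v_2 = [[0, 0, 0, 1]]^T. Check: (A + 4I) v_2 = [[0, 0, 0, 0]]^T = 0.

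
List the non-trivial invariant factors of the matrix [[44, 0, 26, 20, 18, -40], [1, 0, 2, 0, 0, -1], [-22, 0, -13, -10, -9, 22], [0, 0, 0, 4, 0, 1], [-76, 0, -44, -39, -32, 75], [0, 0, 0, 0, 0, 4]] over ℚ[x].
The Jordan structure of A has elementary divisors (x + 5), x^2, (x - 4)^3. Arranging the block sizes at each eigenvalue in decreasing order and taking row products gives the invariant factors.

Invariant factors (smallest first, each dividing the next): x^2(x - 4)^3(x + 5).

Check: the last factor x^2(x - 4)^3(x + 5) is the minimal polynomial, and the product x^2(x - 4)^3(x + 5) is the characteristic polynomial.

x^2(x - 4)^3(x + 5)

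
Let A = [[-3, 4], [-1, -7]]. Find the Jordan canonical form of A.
The characteristic polynomial is det(xI - A) = (x + 5)^2, so the eigenvalues are -5 (algebraic multiplicity 2).

For λ = -5: rank(A + 5I) = 1, rank((A + 5I)^2) = 0. The eigenspace has dimension 2 - 1 = 1, so there is 1 Jordan block; the rank sequence gives block sizes [2].

Assembling the blocks gives the Jordan form J above.

J = [[-5, 1], [0, -5]]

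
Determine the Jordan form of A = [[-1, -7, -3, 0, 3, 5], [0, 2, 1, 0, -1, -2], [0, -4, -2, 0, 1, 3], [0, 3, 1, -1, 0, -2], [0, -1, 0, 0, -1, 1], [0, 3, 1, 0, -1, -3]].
J = [[-1, 1, 0, 0, 0, 0], [0, -1, 1, 0, 0, 0], [0, 0, -1, 0, 0, 0], [0, 0, 0, -1, 1, 0], [0, 0, 0, 0, -1, 1], [0, 0, 0, 0, 0, -1]]

The characteristic polynomial is det(xI - A) = (x + 1)^6, so the eigenvalues are -1 (algebraic multiplicity 6).

For λ = -1: rank(A + I) = 4, rank((A + I)^2) = 2, rank((A + I)^3) = 0. The eigenspace has dimension 6 - 4 = 2, so there are 2 Jordan blocks; the rank sequence gives block sizes [3, 3].

Assembling the blocks gives the Jordan form J above.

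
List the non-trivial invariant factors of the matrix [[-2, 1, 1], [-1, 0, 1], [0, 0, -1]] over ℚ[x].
The Jordan structure of A has elementary divisors (x + 1)^2, (x + 1). Arranging the block sizes at each eigenvalue in decreasing order and taking row products gives the invariant factors.

Invariant factors (smallest first, each dividing the next): x + 1, (x + 1)^2.

Check: the last factor (x + 1)^2 is the minimal polynomial, and the product (x + 1)^3 is the characteristic polynomial.

x + 1, (x + 1)^2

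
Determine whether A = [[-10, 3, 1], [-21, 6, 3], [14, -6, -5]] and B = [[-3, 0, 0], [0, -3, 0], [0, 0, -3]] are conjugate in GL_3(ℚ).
Both have characteristic polynomial (x + 3)^3, but the minimal polynomial of A is (x + 3)^2 while the minimal polynomial of B is x + 3. The minimal polynomial is a similarity invariant, so A and B are not similar.

No.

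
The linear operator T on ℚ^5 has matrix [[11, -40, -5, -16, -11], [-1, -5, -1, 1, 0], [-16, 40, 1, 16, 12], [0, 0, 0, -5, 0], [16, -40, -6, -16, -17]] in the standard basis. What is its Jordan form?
J = [[-5, 1, 0, 0, 0], [0, -5, 1, 0, 0], [0, 0, -5, 0, 0], [0, 0, 0, -5, 0], [0, 0, 0, 0, 5]]

The characteristic polynomial is det(xI - A) = (x - 5)(x + 5)^4, so the eigenvalues are -5 (algebraic multiplicity 4), 5 (algebraic multiplicity 1).

For λ = -5: rank(A + 5I) = 3, rank((A + 5I)^2) = 2, rank((A + 5I)^3) = 1. The eigenspace has dimension 5 - 3 = 2, so there are 2 Jordan blocks; the rank sequence gives block sizes [3, 1].

For λ = 5: algebraic multiplicity 1 gives one 1×1 block.

Assembling the blocks gives the Jordan form J above.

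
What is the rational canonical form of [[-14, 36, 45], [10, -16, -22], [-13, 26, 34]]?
R = [[0, 0, 4], [1, 0, -1], [0, 1, 4]]

The invariant factors of A (the non-unit diagonal entries of the Smith normal form of xI - A over ℚ[x]) are (x - 4)(x^2 + 1), each dividing the next. The characteristic polynomial is their product, (x - 4)(x^2 + 1).

The rational canonical form is the block-diagonal matrix of companion matrices C(f_i):
R = [[0, 0, 4], [1, 0, -1], [0, 1, 4]].

Note the characteristic polynomial does not split into linear factors over ℚ, so A has no Jordan form over ℚ; the rational canonical form exists over any field.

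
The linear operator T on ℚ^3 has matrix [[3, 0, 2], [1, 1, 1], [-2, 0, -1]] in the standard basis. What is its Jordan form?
J = [[1, 1, 0], [0, 1, 0], [0, 0, 1]]

The characteristic polynomial is det(xI - A) = (x - 1)^3, so the eigenvalues are 1 (algebraic multiplicity 3).

For λ = 1: rank(A - I) = 1, rank((A - I)^2) = 0. The eigenspace has dimension 3 - 1 = 2, so there are 2 Jordan blocks; the rank sequence gives block sizes [2, 1].

Assembling the blocks gives the Jordan form J above.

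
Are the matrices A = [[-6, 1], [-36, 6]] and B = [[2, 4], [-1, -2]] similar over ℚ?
Two matrices over a field are similar if and only if they have the same invariant factors.

Both A and B have characteristic polynomial x^2 and minimal polynomial x^2. Computing further, both have invariant factors x^2. Hence A and B are similar.

Yes.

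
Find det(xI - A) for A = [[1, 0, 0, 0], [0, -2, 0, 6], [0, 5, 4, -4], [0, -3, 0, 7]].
xI - A = [[x - 1, 0, 0, 0], [0, x + 2, 0, -6], [0, -5, x - 4, 4], [0, 3, 0, x - 7]].

Expanding det(xI - A) along the first row:
det(xI - A) = + (x - 1)·det([[x + 2, 0, -6], [-5, x - 4, 4], [3, 0, x - 7]]) - (0)·det([[0, 0, -6], [0, x - 4, 4], [0, 0, x - 7]]) + (0)·det([[0, x + 2, -6], [0, -5, 4], [0, 3, x - 7]]) - (0)·det([[0, x + 2, 0], [0, -5, x - 4], [0, 3, 0]]).

Evaluating gives χ_A(x) = x^4 - 10x^3 + 33x^2 - 40x + 16 = (x - 4)^2(x - 1)^2.

χ_A(x) = (x - 4)^2(x - 1)^2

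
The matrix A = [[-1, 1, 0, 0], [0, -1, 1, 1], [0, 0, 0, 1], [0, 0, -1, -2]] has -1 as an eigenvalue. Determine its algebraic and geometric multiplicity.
algebraic multiplicity 4, geometric multiplicity 2

The characteristic polynomial is (x + 1)^4, so the factor x + 1 appears with exponent 4: the algebraic multiplicity is 4.

rank(A + I) = 2, so the eigenspace has dimension 4 - 2 = 2: the geometric multiplicity is 2.

Since 2 < 4, A is not diagonalizable.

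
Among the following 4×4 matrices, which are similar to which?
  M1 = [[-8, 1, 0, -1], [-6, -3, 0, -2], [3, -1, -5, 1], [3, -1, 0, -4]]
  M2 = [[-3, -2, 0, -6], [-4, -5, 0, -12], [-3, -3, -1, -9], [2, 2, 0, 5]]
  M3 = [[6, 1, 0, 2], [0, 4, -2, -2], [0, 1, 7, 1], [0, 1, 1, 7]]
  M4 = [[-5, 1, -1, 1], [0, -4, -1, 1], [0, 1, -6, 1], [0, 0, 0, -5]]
3 classes: {M1, M4}, {M2}, {M3}

Characteristic polynomials: χ_{M1} = (x + 5)^4, χ_{M2} = (x + 1)^4, χ_{M3} = (x - 6)^4, χ_{M4} = (x + 5)^4.

{M1, M4}: invariant factors x + 5, x + 5, (x + 5)^2.

{M2}: invariant factors x + 1, x + 1, (x + 1)^2.

{M3}: invariant factors (x - 6)^2, (x - 6)^2.

Matrices are similar if and only if their invariant-factor lists agree; the partition into similarity classes is {M1, M4}, {M2}, {M3}.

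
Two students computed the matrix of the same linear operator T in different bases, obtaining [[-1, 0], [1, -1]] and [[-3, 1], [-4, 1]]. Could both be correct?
Yes.

Two matrices over a field are similar if and only if they have the same invariant factors.

Both A and B have characteristic polynomial (x + 1)^2 and minimal polynomial (x + 1)^2. Computing further, both have invariant factors (x + 1)^2. Hence A and B are similar.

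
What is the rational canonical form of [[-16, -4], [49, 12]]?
The invariant factors of A (the non-unit diagonal entries of the Smith normal form of xI - A over ℚ[x]) are (x + 2)^2, each dividing the next. The characteristic polynomial is their product, (x + 2)^2.

The rational canonical form is the block-diagonal matrix of companion matrices C(f_i):
R = [[0, -4], [1, -4]].

R = [[0, -4], [1, -4]]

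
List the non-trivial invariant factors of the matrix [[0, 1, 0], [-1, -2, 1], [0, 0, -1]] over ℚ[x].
(x + 1)^3

The Jordan structure of A has elementary divisors (x + 1)^3. Arranging the block sizes at each eigenvalue in decreasing order and taking row products gives the invariant factors.

Invariant factors (smallest first, each dividing the next): (x + 1)^3.

Check: the last factor (x + 1)^3 is the minimal polynomial, and the product (x + 1)^3 is the characteristic polynomial.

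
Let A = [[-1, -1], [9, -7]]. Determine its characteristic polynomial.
χ_A(x) = (x + 4)^2

xI - A = [[x + 1, 1], [-9, x + 7]].

Expanding det(xI - A) along the first row:
det(xI - A) = + (x + 1)·det([[x + 7]]) - (1)·det([[-9]]).

Evaluating gives χ_A(x) = x^2 + 8x + 16 = (x + 4)^2.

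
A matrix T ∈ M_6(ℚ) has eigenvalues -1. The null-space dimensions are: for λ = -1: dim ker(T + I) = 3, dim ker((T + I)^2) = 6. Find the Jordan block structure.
λ = -1: successive nullity increments [3, 3] count blocks of size ≥ k; block sizes are [2, 2, 2].

Jordan blocks: (-1, 2), (-1, 2), (-1, 2)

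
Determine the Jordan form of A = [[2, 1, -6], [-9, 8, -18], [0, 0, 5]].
J = [[5, 1, 0], [0, 5, 0], [0, 0, 5]]

The characteristic polynomial is det(xI - A) = (x - 5)^3, so the eigenvalues are 5 (algebraic multiplicity 3).

For λ = 5: rank(A - 5I) = 1, rank((A - 5I)^2) = 0. The eigenspace has dimension 3 - 1 = 2, so there are 2 Jordan blocks; the rank sequence gives block sizes [2, 1].

Assembling the blocks gives the Jordan form J above.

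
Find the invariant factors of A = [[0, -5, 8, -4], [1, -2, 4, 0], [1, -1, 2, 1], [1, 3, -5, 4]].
(x - 1)^2, (x - 1)^2

The Jordan structure of A has elementary divisors (x - 1)^2, (x - 1)^2. Arranging the block sizes at each eigenvalue in decreasing order and taking row products gives the invariant factors.

Invariant factors (smallest first, each dividing the next): (x - 1)^2, (x - 1)^2.

Check: the last factor (x - 1)^2 is the minimal polynomial, and the product (x - 1)^4 is the characteristic polynomial.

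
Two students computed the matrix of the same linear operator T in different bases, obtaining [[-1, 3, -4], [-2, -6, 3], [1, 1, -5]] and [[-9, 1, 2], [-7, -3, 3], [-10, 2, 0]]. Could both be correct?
Yes.

Two matrices over a field are similar if and only if they have the same invariant factors.

Both A and B have characteristic polynomial (x + 4)^3 and minimal polynomial (x + 4)^3. Computing further, both have invariant factors (x + 4)^3. Hence A and B are similar.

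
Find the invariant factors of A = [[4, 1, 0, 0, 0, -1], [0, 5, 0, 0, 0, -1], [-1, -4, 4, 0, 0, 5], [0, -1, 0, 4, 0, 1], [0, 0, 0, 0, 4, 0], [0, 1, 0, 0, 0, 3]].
The Jordan structure of A has elementary divisors (x - 4)^2, (x - 4)^2, (x - 4), (x - 4). Arranging the block sizes at each eigenvalue in decreasing order and taking row products gives the invariant factors.

Invariant factors (smallest first, each dividing the next): x - 4, x - 4, (x - 4)^2, (x - 4)^2.

Check: the last factor (x - 4)^2 is the minimal polynomial, and the product (x - 4)^6 is the characteristic polynomial.

x - 4, x - 4, (x - 4)^2, (x - 4)^2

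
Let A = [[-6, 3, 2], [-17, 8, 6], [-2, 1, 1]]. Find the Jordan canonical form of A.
The characteristic polynomial is det(xI - A) = (x - 1)^3, so the eigenvalues are 1 (algebraic multiplicity 3).

For λ = 1: rank(A - I) = 2, rank((A - I)^2) = 1, rank((A - I)^3) = 0. The eigenspace has dimension 3 - 2 = 1, so there is 1 Jordan block; the rank sequence gives block sizes [3].

Assembling the blocks gives the Jordan form J above.

J = [[1, 1, 0], [0, 1, 1], [0, 0, 1]]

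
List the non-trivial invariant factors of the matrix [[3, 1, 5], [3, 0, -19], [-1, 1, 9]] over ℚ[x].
The Jordan structure of A has elementary divisors (x - 4)^3. Arranging the block sizes at each eigenvalue in decreasing order and taking row products gives the invariant factors.

Invariant factors (smallest first, each dividing the next): (x - 4)^3.

Check: the last factor (x - 4)^3 is the minimal polynomial, and the product (x - 4)^3 is the characteristic polynomial.

(x - 4)^3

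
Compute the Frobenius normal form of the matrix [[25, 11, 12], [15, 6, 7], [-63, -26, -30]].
The invariant factors of A (the non-unit diagonal entries of the Smith normal form of xI - A over ℚ[x]) are (x + 1)(x^2 - 2x - 5), each dividing the next. The characteristic polynomial is their product, (x + 1)(x^2 - 2x - 5).

The rational canonical form is the block-diagonal matrix of companion matrices C(f_i):
R = [[0, 0, 5], [1, 0, 7], [0, 1, 1]].

Note the characteristic polynomial does not split into linear factors over ℚ, so A has no Jordan form over ℚ; the rational canonical form exists over any field.

R = [[0, 0, 5], [1, 0, 7], [0, 1, 1]]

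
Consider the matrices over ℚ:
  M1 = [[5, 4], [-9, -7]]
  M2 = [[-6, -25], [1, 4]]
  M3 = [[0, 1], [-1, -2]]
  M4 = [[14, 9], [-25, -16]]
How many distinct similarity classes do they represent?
Characteristic polynomials: χ_{M1} = (x + 1)^2, χ_{M2} = (x + 1)^2, χ_{M3} = (x + 1)^2, χ_{M4} = (x + 1)^2.

{M1, M2, M3, M4}: invariant factors (x + 1)^2.

Matrices are similar if and only if their invariant-factor lists agree; the partition into similarity classes is {M1, M2, M3, M4}.

1 class: {M1, M2, M3, M4}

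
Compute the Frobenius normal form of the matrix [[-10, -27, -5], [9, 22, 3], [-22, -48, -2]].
R = [[0, 0, 36], [1, 0, -33], [0, 1, 10]]

The invariant factors of A (the non-unit diagonal entries of the Smith normal form of xI - A over ℚ[x]) are (x - 4)(x - 3)^2, each dividing the next. The characteristic polynomial is their product, (x - 4)(x - 3)^2.

The rational canonical form is the block-diagonal matrix of companion matrices C(f_i):
R = [[0, 0, 36], [1, 0, -33], [0, 1, 10]].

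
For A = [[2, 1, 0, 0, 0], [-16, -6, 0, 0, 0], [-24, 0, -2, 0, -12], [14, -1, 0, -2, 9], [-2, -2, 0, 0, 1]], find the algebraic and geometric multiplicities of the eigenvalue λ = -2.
algebraic multiplicity 4, geometric multiplicity 3

The characteristic polynomial is (x - 1)(x + 2)^4, so the factor x + 2 appears with exponent 4: the algebraic multiplicity is 4.

rank(A + 2I) = 2, so the eigenspace has dimension 5 - 2 = 3: the geometric multiplicity is 3.

Since 3 < 4, A is not diagonalizable.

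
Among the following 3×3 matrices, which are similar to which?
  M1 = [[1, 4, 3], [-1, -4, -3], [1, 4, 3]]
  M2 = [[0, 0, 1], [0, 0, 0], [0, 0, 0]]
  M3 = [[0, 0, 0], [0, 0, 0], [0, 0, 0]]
2 classes: {M1, M2}, {M3}

Characteristic polynomials: χ_{M1} = x^3, χ_{M2} = x^3, χ_{M3} = x^3.

{M1, M2}: invariant factors x, x^2.

{M3}: invariant factors x, x, x.

Matrices are similar if and only if their invariant-factor lists agree; the partition into similarity classes is {M1, M2}, {M3}.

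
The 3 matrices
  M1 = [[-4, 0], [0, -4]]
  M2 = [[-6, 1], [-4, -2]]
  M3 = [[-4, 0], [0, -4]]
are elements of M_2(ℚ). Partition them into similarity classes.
Characteristic polynomials: χ_{M1} = (x + 4)^2, χ_{M2} = (x + 4)^2, χ_{M3} = (x + 4)^2.

{M1, M3}: invariant factors x + 4, x + 4.

{M2}: invariant factors (x + 4)^2.

Matrices are similar if and only if their invariant-factor lists agree; the partition into similarity classes is {M1, M3}, {M2}.

2 classes: {M1, M3}, {M2}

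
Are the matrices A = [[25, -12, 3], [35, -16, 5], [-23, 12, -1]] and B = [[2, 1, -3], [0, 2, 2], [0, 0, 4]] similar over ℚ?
Two matrices over a field are similar if and only if they have the same invariant factors.

Both A and B have characteristic polynomial (x - 4)(x - 2)^2 and minimal polynomial (x - 4)(x - 2)^2. Computing further, both have invariant factors (x - 4)(x - 2)^2. Hence A and B are similar.

Yes.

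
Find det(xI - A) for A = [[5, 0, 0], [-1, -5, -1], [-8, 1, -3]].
xI - A = [[x - 5, 0, 0], [1, x + 5, 1], [8, -1, x + 3]].

Expanding det(xI - A) along the first row:
det(xI - A) = + (x - 5)·det([[x + 5, 1], [-1, x + 3]]) - (0)·det([[1, 1], [8, x + 3]]) + (0)·det([[1, x + 5], [8, -1]]).

Evaluating gives χ_A(x) = x^3 + 3x^2 - 24x - 80 = (x - 5)(x + 4)^2.

χ_A(x) = (x - 5)(x + 4)^2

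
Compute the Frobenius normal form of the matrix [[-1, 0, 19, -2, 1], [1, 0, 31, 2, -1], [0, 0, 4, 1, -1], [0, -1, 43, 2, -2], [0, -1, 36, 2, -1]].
The invariant factors of A (the non-unit diagonal entries of the Smith normal form of xI - A over ℚ[x]) are (x - 2)(x^2 - x - 5)^2, each dividing the next. The characteristic polynomial is their product, (x - 2)(x^2 - x - 5)^2.

The rational canonical form is the block-diagonal matrix of companion matrices C(f_i):
R = [[0, 0, 0, 0, 50], [1, 0, 0, 0, -5], [0, 1, 0, 0, -28], [0, 0, 1, 0, 5], [0, 0, 0, 1, 4]].

Note the characteristic polynomial does not split into linear factors over ℚ, so A has no Jordan form over ℚ; the rational canonical form exists over any field.

R = [[0, 0, 0, 0, 50], [1, 0, 0, 0, -5], [0, 1, 0, 0, -28], [0, 0, 1, 0, 5], [0, 0, 0, 1, 4]]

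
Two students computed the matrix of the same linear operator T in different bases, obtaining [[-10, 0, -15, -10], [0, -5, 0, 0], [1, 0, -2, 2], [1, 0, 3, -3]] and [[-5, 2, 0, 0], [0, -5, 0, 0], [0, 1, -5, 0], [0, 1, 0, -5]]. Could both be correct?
Two matrices over a field are similar if and only if they have the same invariant factors.

Both A and B have characteristic polynomial (x + 5)^4 and minimal polynomial (x + 5)^2. Computing further, both have invariant factors x + 5, x + 5, (x + 5)^2. Hence A and B are similar.

Yes.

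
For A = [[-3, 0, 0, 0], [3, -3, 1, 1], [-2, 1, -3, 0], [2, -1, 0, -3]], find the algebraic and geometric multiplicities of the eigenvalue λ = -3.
The characteristic polynomial is (x + 3)^4, so the factor x + 3 appears with exponent 4: the algebraic multiplicity is 4.

rank(A + 3I) = 2, so the eigenspace has dimension 4 - 2 = 2: the geometric multiplicity is 2.

Since 2 < 4, A is not diagonalizable.

algebraic multiplicity 4, geometric multiplicity 2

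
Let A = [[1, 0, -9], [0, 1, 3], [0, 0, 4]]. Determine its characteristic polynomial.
χ_A(x) = (x - 4)(x - 1)^2

xI - A = [[x - 1, 0, 9], [0, x - 1, -3], [0, 0, x - 4]].

Expanding det(xI - A) along the first row:
det(xI - A) = + (x - 1)·det([[x - 1, -3], [0, x - 4]]) - (0)·det([[0, -3], [0, x - 4]]) + (9)·det([[0, x - 1], [0, 0]]).

Evaluating gives χ_A(x) = x^3 - 6x^2 + 9x - 4 = (x - 4)(x - 1)^2.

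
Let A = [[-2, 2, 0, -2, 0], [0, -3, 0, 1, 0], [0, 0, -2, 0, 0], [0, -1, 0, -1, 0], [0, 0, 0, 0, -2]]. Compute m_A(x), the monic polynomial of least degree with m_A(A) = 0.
The characteristic polynomial factors as (x + 2)^5. The minimal polynomial is ∏(x - λ)^{k_λ} where k_λ is the size of the largest Jordan block at λ.

For λ = -2: rank(A + 2I) = 1, and the largest Jordan block has size 2 (the smallest k with rank((A + 2I)^k) = rank((A + 2I)^(k+1))).

So m_A(x) = (x + 2)^2.

m_A(x) = (x + 2)^2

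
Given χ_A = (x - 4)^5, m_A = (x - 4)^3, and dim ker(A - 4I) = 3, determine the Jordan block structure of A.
λ = 4: algebraic multiplicity 5 (exponent in χ_A), largest block size 3 (exponent in m_A), 3 blocks (geometric multiplicity). These force block sizes [3, 1, 1].

Jordan blocks: (4, 3), (4, 1), (4, 1)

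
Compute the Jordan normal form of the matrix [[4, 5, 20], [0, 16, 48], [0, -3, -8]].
The characteristic polynomial is det(xI - A) = (x - 4)^3, so the eigenvalues are 4 (algebraic multiplicity 3).

For λ = 4: rank(A - 4I) = 1, rank((A - 4I)^2) = 0. The eigenspace has dimension 3 - 1 = 2, so there are 2 Jordan blocks; the rank sequence gives block sizes [2, 1].

Assembling the blocks gives the Jordan form J above.

J = [[4, 1, 0], [0, 4, 0], [0, 0, 4]]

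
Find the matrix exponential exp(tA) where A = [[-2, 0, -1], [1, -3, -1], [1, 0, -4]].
e^{tA} = [[(t + 1)*e^{-3*t}, 0, -t*e^{-3*t}], [t*e^{-3*t}, e^{-3*t}, -t*e^{-3*t}], [t*e^{-3*t}, 0, (1 - t)*e^{-3*t}]]

A has Jordan form J = [[-3, 1, 0], [0, -3, 0], [0, 0, -3]] with A = PJP^{-1}, so e^{tA} = P e^{tJ} P^{-1}.

For a Jordan block J_k(λ), e^{tJ_k(λ)} = e^{λt} · (I + tN + t^2 N^2/2! + ... + t^{k-1} N^{k-1}/(k-1)!) where N is the nilpotent superdiagonal part.

Assembling the blocks and conjugating back gives the entries of e^{tA} as shown above.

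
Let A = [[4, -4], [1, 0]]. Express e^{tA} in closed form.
A has Jordan form J = [[2, 1], [0, 2]] with A = PJP^{-1}, so e^{tA} = P e^{tJ} P^{-1}.

For a Jordan block J_k(λ), e^{tJ_k(λ)} = e^{λt} · (I + tN + t^2 N^2/2! + ... + t^{k-1} N^{k-1}/(k-1)!) where N is the nilpotent superdiagonal part.

Assembling the blocks and conjugating back gives the entries of e^{tA} as shown above.

e^{tA} = [[(2*t + 1)*e^{2*t}, -4*t*e^{2*t}], [t*e^{2*t}, (1 - 2*t)*e^{2*t}]]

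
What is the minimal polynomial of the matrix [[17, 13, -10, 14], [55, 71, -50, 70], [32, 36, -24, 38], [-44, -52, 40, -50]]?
The characteristic polynomial factors as (x - 6)^3(x + 4). The minimal polynomial is ∏(x - λ)^{k_λ} where k_λ is the size of the largest Jordan block at λ.

For λ = -4: rank(A + 4I) = 3, and the largest Jordan block has size 1 (the smallest k with rank((A + 4I)^k) = rank((A + 4I)^(k+1))).
For λ = 6: rank(A - 6I) = 2, and the largest Jordan block has size 2 (the smallest k with rank((A - 6I)^k) = rank((A - 6I)^(k+1))).

So m_A(x) = (x - 6)^2(x + 4).

m_A(x) = (x - 6)^2(x + 4)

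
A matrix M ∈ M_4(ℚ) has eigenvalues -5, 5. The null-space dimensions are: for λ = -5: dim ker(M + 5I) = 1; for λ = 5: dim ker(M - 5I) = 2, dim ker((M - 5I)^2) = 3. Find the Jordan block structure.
λ = -5: successive nullity increments [1] count blocks of size ≥ k; block sizes are [1].
λ = 5: successive nullity increments [2, 1] count blocks of size ≥ k; block sizes are [2, 1].

Jordan blocks: (-5, 1), (5, 2), (5, 1)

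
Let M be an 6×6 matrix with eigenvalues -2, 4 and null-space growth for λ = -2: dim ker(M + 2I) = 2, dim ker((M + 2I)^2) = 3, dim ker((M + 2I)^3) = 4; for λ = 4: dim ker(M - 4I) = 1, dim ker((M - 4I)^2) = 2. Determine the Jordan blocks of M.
λ = -2: successive nullity increments [2, 1, 1] count blocks of size ≥ k; block sizes are [3, 1].
λ = 4: successive nullity increments [1, 1] count blocks of size ≥ k; block sizes are [2].

Jordan blocks: (-2, 3), (-2, 1), (4, 2)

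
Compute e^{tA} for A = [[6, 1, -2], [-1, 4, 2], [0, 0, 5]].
e^{tA} = [[(t + 1)*e^{5*t}, t*e^{5*t}, -2*t*e^{5*t}], [-t*e^{5*t}, (1 - t)*e^{5*t}, 2*t*e^{5*t}], [0, 0, e^{5*t}]]

A has Jordan form J = [[5, 1, 0], [0, 5, 0], [0, 0, 5]] with A = PJP^{-1}, so e^{tA} = P e^{tJ} P^{-1}.

For a Jordan block J_k(λ), e^{tJ_k(λ)} = e^{λt} · (I + tN + t^2 N^2/2! + ... + t^{k-1} N^{k-1}/(k-1)!) where N is the nilpotent superdiagonal part.

Assembling the blocks and conjugating back gives the entries of e^{tA} as shown above.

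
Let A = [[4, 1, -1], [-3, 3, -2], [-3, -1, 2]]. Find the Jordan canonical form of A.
The characteristic polynomial is det(xI - A) = (x - 4)^2(x - 1), so the eigenvalues are 1 (algebraic multiplicity 1), 4 (algebraic multiplicity 2).

For λ = 1: algebraic multiplicity 1 gives one 1×1 block.

For λ = 4: rank(A - 4I) = 2, rank((A - 4I)^2) = 1. The eigenspace has dimension 3 - 2 = 1, so there is 1 Jordan block; the rank sequence gives block sizes [2].

Assembling the blocks gives the Jordan form J above.

J = [[1, 0, 0], [0, 4, 1], [0, 0, 4]]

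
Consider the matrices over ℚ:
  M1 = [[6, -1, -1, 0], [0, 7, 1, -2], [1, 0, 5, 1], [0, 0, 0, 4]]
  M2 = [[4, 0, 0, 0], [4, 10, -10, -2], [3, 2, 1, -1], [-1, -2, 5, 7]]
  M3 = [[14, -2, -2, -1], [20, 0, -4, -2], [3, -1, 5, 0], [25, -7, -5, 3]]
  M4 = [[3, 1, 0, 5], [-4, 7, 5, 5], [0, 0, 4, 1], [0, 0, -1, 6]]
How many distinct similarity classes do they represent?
3 classes: {M1, M3}, {M2}, {M4}

Characteristic polynomials: χ_{M1} = (x - 6)^3(x - 4), χ_{M2} = (x - 6)^3(x - 4), χ_{M3} = (x - 6)^3(x - 4), χ_{M4} = (x - 5)^4.

{M1, M3}: invariant factors (x - 6)^3(x - 4).

{M2}: invariant factors x - 6, (x - 6)^2(x - 4).

{M4}: invariant factors (x - 5)^2, (x - 5)^2.

Matrices are similar if and only if their invariant-factor lists agree; the partition into similarity classes is {M1, M3}, {M2}, {M4}.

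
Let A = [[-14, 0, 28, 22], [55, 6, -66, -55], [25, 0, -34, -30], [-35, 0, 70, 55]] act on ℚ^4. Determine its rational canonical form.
The invariant factors of A (the non-unit diagonal entries of the Smith normal form of xI - A over ℚ[x]) are x - 6, x(x - 6)(x - 1), each dividing the next. The characteristic polynomial is their product, x(x - 6)^2(x - 1).

The rational canonical form is the block-diagonal matrix of companion matrices C(f_i):
R = [[6, 0, 0, 0], [0, 0, 0, 0], [0, 1, 0, -6], [0, 0, 1, 7]].

R = [[6, 0, 0, 0], [0, 0, 0, 0], [0, 1, 0, -6], [0, 0, 1, 7]]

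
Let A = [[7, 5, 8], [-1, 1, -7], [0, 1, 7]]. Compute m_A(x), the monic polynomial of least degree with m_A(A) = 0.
The characteristic polynomial factors as (x - 5)^3. The minimal polynomial is ∏(x - λ)^{k_λ} where k_λ is the size of the largest Jordan block at λ.

For λ = 5: rank(A - 5I) = 2, and the largest Jordan block has size 3 (the smallest k with rank((A - 5I)^k) = rank((A - 5I)^(k+1))).

So m_A(x) = (x - 5)^3.

m_A(x) = (x - 5)^3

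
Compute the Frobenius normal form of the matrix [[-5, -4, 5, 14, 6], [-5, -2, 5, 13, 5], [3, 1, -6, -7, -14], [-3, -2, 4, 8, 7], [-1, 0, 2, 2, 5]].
The invariant factors of A (the non-unit diagonal entries of the Smith normal form of xI - A over ℚ[x]) are x^2(x^3 - x - 1), each dividing the next. The characteristic polynomial is their product, x^2(x^3 - x - 1).

The rational canonical form is the block-diagonal matrix of companion matrices C(f_i):
R = [[0, 0, 0, 0, 0], [1, 0, 0, 0, 0], [0, 1, 0, 0, 1], [0, 0, 1, 0, 1], [0, 0, 0, 1, 0]].

Note the characteristic polynomial does not split into linear factors over ℚ, so A has no Jordan form over ℚ; the rational canonical form exists over any field.

R = [[0, 0, 0, 0, 0], [1, 0, 0, 0, 0], [0, 1, 0, 0, 1], [0, 0, 1, 0, 1], [0, 0, 0, 1, 0]]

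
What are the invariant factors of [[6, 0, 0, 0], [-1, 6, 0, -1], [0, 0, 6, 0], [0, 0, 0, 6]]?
x - 6, x - 6, (x - 6)^2

The Jordan structure of A has elementary divisors (x - 6)^2, (x - 6), (x - 6). Arranging the block sizes at each eigenvalue in decreasing order and taking row products gives the invariant factors.

Invariant factors (smallest first, each dividing the next): x - 6, x - 6, (x - 6)^2.

Check: the last factor (x - 6)^2 is the minimal polynomial, and the product (x - 6)^4 is the characteristic polynomial.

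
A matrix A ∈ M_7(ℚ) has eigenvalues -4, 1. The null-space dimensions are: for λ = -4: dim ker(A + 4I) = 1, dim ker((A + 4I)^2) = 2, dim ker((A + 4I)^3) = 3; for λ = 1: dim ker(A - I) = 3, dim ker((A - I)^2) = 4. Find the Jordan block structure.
Jordan blocks: (-4, 3), (1, 2), (1, 1), (1, 1)

λ = -4: successive nullity increments [1, 1, 1] count blocks of size ≥ k; block sizes are [3].
λ = 1: successive nullity increments [3, 1] count blocks of size ≥ k; block sizes are [2, 1, 1].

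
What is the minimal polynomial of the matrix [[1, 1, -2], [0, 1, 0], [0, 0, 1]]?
The characteristic polynomial factors as (x - 1)^3. The minimal polynomial is ∏(x - λ)^{k_λ} where k_λ is the size of the largest Jordan block at λ.

For λ = 1: rank(A - I) = 1, and the largest Jordan block has size 2 (the smallest k with rank((A - I)^k) = rank((A - I)^(k+1))).

So m_A(x) = (x - 1)^2.

m_A(x) = (x - 1)^2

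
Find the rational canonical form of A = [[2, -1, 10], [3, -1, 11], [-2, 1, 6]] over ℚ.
The invariant factors of A (the non-unit diagonal entries of the Smith normal form of xI - A over ℚ[x]) are (x - 4)(x^2 - 3x + 4), each dividing the next. The characteristic polynomial is their product, (x - 4)(x^2 - 3x + 4).

The rational canonical form is the block-diagonal matrix of companion matrices C(f_i):
R = [[0, 0, 16], [1, 0, -16], [0, 1, 7]].

Note the characteristic polynomial does not split into linear factors over ℚ, so A has no Jordan form over ℚ; the rational canonical form exists over any field.

R = [[0, 0, 16], [1, 0, -16], [0, 1, 7]]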